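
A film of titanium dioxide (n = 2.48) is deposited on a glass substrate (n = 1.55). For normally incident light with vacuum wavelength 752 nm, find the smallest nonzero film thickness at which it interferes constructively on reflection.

75.8 nm

Top surface (1.0 → 2.48): reflection off a higher-index medium gives a half-wave phase shift.
At the lower boundary (n = 2.48 to n = 1.55) the reflected ray undergoes no phase shift.
Net: one phase inversion between the two reflected rays.
For bright reflection here: 2 n t = (m + ½) λ.
Minimum at m = 0: t = λ / (4 n) = 752 / (4 × 2.48) = 75.8 nm.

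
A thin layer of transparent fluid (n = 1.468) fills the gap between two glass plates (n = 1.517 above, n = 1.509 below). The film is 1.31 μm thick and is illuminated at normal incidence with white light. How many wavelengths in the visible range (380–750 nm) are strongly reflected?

Ray reflecting at the top interface goes from n = 1.517 toward n = 1.468: no phase shift.
Ray reflecting at the bottom interface goes from n = 1.468 toward n = 1.509: a half-wave phase shift.
Net: one phase inversion between the two reflected rays.
So the condition for constructive reflection is 2 n t = (m + ½) λ.
λ = 2 n t / (m + ½) = 3846 / (m + ½) nm.
m=4: 855 nm (IR); m=5: 699 nm (visible); m=6: 592 nm (visible); m=7: 513 nm (visible); m=8: 452 nm (visible); m=9: 405 nm (visible); m=10: 366 nm (UV).

5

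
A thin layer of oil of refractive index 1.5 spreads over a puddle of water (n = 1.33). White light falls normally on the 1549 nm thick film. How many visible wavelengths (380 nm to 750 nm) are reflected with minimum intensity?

6

Top surface (1.0 → 1.5): reflection off a higher-index medium gives a half-wave phase shift.
Bottom surface (1.5 → 1.33): reflection off a lower-index medium gives no phase shift.
Net: one phase inversion between the two reflected rays.
With one net inversion, destructive interference in reflection requires 2 n t = m λ.
λ = 2 n t / m = 4647 / m nm.
m=6: 775 nm (IR); m=7: 664 nm (visible); m=8: 581 nm (visible); m=9: 516 nm (visible); m=10: 465 nm (visible); m=11: 422 nm (visible); m=12: 387 nm (visible); m=13: 357 nm (UV).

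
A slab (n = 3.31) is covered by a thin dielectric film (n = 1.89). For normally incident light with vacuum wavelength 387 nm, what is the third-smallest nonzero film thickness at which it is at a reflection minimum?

256 nm

Ray reflecting at the top interface goes from n = 1.0 toward n = 1.89: a half-wave phase shift.
At the lower boundary (n = 1.89 to n = 3.31) the reflected ray undergoes a half-wave phase shift.
Net: no relative phase inversion (both shifts match).
For weak reflection here: 2 n t = (m + ½) λ.
The third-smallest nonzero thickness corresponds to m = 2: t = (m + ½) λ / (2 n) = 2.50 × 387 / (2 × 1.89) = 256 nm.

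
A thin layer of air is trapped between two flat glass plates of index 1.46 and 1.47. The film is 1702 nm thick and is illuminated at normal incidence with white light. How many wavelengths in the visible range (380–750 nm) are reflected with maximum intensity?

At the upper boundary (n = 1.46 to n = 1.0) the reflected ray undergoes no phase shift.
At the lower boundary (n = 1.0 to n = 1.47) the reflected ray undergoes a half-wave phase shift.
Exactly one π shift → a net half-wave offset.
With one net inversion, constructive interference in reflection requires 2 n t = (m + ½) λ.
λ = 2 n t / (m + ½) = 3404 / (m + ½) nm.
m=4: 756 nm (IR); m=5: 619 nm (visible); m=6: 524 nm (visible); m=7: 454 nm (visible); m=8: 400 nm (visible); m=9: 358 nm (UV).

4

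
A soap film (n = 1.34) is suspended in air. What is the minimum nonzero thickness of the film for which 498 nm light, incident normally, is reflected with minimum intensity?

Top surface (1.0 → 1.34): reflection off a higher-index medium gives a half-wave phase shift.
Bottom surface (1.34 → 1.0): reflection off a lower-index medium gives no phase shift.
The two reflections differ by half a wavelength.
So the condition for destructive reflection is 2 n t = m λ.
Minimum nonzero at m = 1: t = λ / (2 n) = 498 / (2 × 1.34) = 186 nm.

186 nm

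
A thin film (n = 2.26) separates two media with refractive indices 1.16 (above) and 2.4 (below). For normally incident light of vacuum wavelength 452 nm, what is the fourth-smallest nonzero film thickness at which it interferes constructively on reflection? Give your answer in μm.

At the upper boundary (n = 1.16 to n = 2.26) the reflected ray undergoes a half-wave phase shift.
Bottom surface (2.26 → 2.4): reflection off a higher-index medium gives a half-wave phase shift.
Zero or two π shifts → no net half-wave offset.
So the condition for constructive reflection is 2 n t = m λ.
The fourth-smallest nonzero thickness corresponds to m = 4: t = m λ / (2 n) = 4.00 × 452 / (2 × 2.26) = 400 nm.

0.400 μm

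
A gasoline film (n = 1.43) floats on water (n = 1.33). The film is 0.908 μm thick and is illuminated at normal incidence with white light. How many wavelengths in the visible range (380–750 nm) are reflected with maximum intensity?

4

At the upper boundary (n = 1.0 to n = 1.43) the reflected ray undergoes a half-wave phase shift.
Ray reflecting at the bottom interface goes from n = 1.43 toward n = 1.33: no phase shift.
Net: one phase inversion between the two reflected rays.
For strong reflection here: 2 n t = (m + ½) λ.
λ = 2 n t / (m + ½) = 2597 / (m + ½) nm.
m=2: 1039 nm (IR); m=3: 742 nm (visible); m=4: 577 nm (visible); m=5: 472 nm (visible); m=6: 400 nm (visible); m=7: 346 nm (UV).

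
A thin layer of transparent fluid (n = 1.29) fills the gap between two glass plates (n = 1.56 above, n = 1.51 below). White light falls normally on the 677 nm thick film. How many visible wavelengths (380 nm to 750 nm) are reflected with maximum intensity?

3

Top surface (1.56 → 1.29): reflection off a lower-index medium gives no phase shift.
At the lower boundary (n = 1.29 to n = 1.51) the reflected ray undergoes a half-wave phase shift.
The two reflections differ by half a wavelength.
For maximum reflection here: 2 n t = (m + ½) λ.
λ = 2 n t / (m + ½) = 1747 / (m + ½) nm.
m=1: 1164 nm (IR); m=2: 699 nm (visible); m=3: 499 nm (visible); m=4: 388 nm (visible); m=5: 318 nm (UV).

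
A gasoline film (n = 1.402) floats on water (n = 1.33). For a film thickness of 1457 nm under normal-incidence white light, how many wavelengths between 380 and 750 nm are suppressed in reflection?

At the upper boundary (n = 1.0 to n = 1.402) the reflected ray undergoes a half-wave phase shift.
Bottom surface (1.402 → 1.33): reflection off a lower-index medium gives no phase shift.
The two reflections differ by half a wavelength.
So the condition for destructive reflection is 2 n t = m λ.
λ = 2 n t / m = 4085 / m nm.
m=5: 817 nm (IR); m=6: 681 nm (visible); m=7: 584 nm (visible); m=8: 511 nm (visible); m=9: 454 nm (visible); m=10: 409 nm (visible); m=11: 371 nm (UV).

5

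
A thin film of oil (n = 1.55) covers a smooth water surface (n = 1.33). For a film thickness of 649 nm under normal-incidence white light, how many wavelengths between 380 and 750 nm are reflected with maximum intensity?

2

At the upper boundary (n = 1.0 to n = 1.55) the reflected ray undergoes a half-wave phase shift.
Ray reflecting at the bottom interface goes from n = 1.55 toward n = 1.33: no phase shift.
Net: one phase inversion between the two reflected rays.
So the condition for constructive reflection is 2 n t = (m + ½) λ.
λ = 2 n t / (m + ½) = 2012 / (m + ½) nm.
m=2: 805 nm (IR); m=3: 575 nm (visible); m=4: 447 nm (visible); m=5: 366 nm (UV).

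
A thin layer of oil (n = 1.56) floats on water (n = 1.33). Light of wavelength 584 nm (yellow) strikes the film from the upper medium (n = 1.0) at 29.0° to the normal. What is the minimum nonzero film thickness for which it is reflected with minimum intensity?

197 nm

Ray reflecting at the top interface goes from n = 1.0 toward n = 1.56: a half-wave phase shift.
At the lower boundary (n = 1.56 to n = 1.33) the reflected ray undergoes no phase shift.
Exactly one π shift → a net half-wave offset.
With one net inversion, destructive interference in reflection requires 2 n t cos θ_r = m λ.
Snell's law: 1.0 sin 29.0° = 1.56 sin θ_r → sin θ_r = 0.311, cos θ_r = 0.950.
Minimum nonzero at m = 1: t = λ / (2 n cos θ_r) = 584 / (2 × 1.56 × 0.950) = 197 nm.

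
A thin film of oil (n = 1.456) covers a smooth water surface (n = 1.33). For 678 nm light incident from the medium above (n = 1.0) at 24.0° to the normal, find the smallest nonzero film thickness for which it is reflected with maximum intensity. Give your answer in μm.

0.121 μm

Ray reflecting at the top interface goes from n = 1.0 toward n = 1.456: a half-wave phase shift.
At the lower boundary (n = 1.456 to n = 1.33) the reflected ray undergoes no phase shift.
Exactly one π shift → a net half-wave offset.
For maximum reflection here: 2 n t cos θ_r = (m + ½) λ.
Snell's law: 1.0 sin 24.0° = 1.456 sin θ_r → sin θ_r = 0.279, cos θ_r = 0.960.
Minimum at m = 0: t = λ / (4 n cos θ_r) = 678 / (4 × 1.456 × 0.960) = 121 nm.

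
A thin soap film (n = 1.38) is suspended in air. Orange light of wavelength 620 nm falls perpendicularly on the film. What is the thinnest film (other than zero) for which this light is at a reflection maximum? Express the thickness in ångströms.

At the upper boundary (n = 1.0 to n = 1.38) the reflected ray undergoes a half-wave phase shift.
Bottom surface (1.38 → 1.0): reflection off a lower-index medium gives no phase shift.
The two reflections differ by half a wavelength.
For maximum reflection here: 2 n t = (m + ½) λ.
Minimum at m = 0: t = λ / (4 n) = 620 / (4 × 1.38) = 112 nm.

1123 Å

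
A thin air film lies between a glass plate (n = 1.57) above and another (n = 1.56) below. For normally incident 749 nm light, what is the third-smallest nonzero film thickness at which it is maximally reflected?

Ray reflecting at the top interface goes from n = 1.57 toward n = 1.0: no phase shift.
Bottom surface (1.0 → 1.56): reflection off a higher-index medium gives a half-wave phase shift.
Exactly one π shift → a net half-wave offset.
So the condition for constructive reflection is 2 n t = (m + ½) λ.
The third-smallest nonzero thickness corresponds to m = 2: t = (m + ½) λ / (2 n) = 2.50 × 749 / (2 × 1.0) = 936 nm.

936 nm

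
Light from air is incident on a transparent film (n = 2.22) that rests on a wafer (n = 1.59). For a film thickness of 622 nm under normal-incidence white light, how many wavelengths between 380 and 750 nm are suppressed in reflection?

4

Top surface (1.0 → 2.22): reflection off a higher-index medium gives a half-wave phase shift.
Bottom surface (2.22 → 1.59): reflection off a lower-index medium gives no phase shift.
Exactly one π shift → a net half-wave offset.
For dark reflection here: 2 n t = m λ.
λ = 2 n t / m = 2762 / m nm.
m=3: 921 nm (IR); m=4: 690 nm (visible); m=5: 552 nm (visible); m=6: 460 nm (visible); m=7: 395 nm (visible); m=8: 345 nm (UV).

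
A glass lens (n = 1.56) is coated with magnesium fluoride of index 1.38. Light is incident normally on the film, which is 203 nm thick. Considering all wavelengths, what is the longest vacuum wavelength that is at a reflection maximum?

560 nm

At the upper boundary (n = 1.0 to n = 1.38) the reflected ray undergoes a half-wave phase shift.
Bottom surface (1.38 → 1.56): reflection off a higher-index medium gives a half-wave phase shift.
The two reflections carry the same phase change, so no net offset.
With no net inversion, constructive interference in reflection requires 2 n t = m λ.
λ = 2 n t / m. The longest wavelength is m = 1: λ = 2 × 1.38 × 203 / 1.00 = 560 nm.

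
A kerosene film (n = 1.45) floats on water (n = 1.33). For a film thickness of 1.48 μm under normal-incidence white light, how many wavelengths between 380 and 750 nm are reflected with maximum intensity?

5

Ray reflecting at the top interface goes from n = 1.0 toward n = 1.45: a half-wave phase shift.
Ray reflecting at the bottom interface goes from n = 1.45 toward n = 1.33: no phase shift.
The two reflections differ by half a wavelength.
For bright reflection here: 2 n t = (m + ½) λ.
λ = 2 n t / (m + ½) = 4292 / (m + ½) nm.
m=5: 780 nm (IR); m=6: 660 nm (visible); m=7: 572 nm (visible); m=8: 505 nm (visible); m=9: 452 nm (visible); m=10: 409 nm (visible); m=11: 373 nm (UV).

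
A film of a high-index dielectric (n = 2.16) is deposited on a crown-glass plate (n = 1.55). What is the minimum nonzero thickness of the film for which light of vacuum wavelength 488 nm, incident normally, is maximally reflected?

At the upper boundary (n = 1.0 to n = 2.16) the reflected ray undergoes a half-wave phase shift.
Bottom surface (2.16 → 1.55): reflection off a lower-index medium gives no phase shift.
The two reflections differ by half a wavelength.
With one net inversion, constructive interference in reflection requires 2 n t = (m + ½) λ.
Minimum at m = 0: t = λ / (4 n) = 488 / (4 × 2.16) = 56.5 nm.

56.5 nm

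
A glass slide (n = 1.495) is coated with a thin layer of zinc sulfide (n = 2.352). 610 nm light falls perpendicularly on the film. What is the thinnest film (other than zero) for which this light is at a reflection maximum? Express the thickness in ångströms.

Top surface (1.0 → 2.352): reflection off a higher-index medium gives a half-wave phase shift.
Ray reflecting at the bottom interface goes from n = 2.352 toward n = 1.495: no phase shift.
Exactly one π shift → a net half-wave offset.
With one net inversion, constructive interference in reflection requires 2 n t = (m + ½) λ.
Minimum at m = 0: t = λ / (4 n) = 610 / (4 × 2.352) = 64.8 nm.

648 Å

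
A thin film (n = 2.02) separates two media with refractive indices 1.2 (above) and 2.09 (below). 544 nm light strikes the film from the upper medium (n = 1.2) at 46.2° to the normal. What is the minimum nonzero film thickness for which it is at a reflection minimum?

Ray reflecting at the top interface goes from n = 1.2 toward n = 2.02: a half-wave phase shift.
Bottom surface (2.02 → 2.09): reflection off a higher-index medium gives a half-wave phase shift.
Net: no relative phase inversion (both shifts match).
With no net inversion, destructive interference in reflection requires 2 n t cos θ_r = (m + ½) λ.
Snell's law: 1.2 sin 46.2° = 2.02 sin θ_r → sin θ_r = 0.429, cos θ_r = 0.903.
Minimum at m = 0: t = λ / (4 n cos θ_r) = 544 / (4 × 2.02 × 0.903) = 74.5 nm.

74.5 nm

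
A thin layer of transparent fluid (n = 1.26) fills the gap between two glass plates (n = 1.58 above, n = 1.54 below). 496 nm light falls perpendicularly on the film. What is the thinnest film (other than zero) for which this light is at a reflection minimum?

Ray reflecting at the top interface goes from n = 1.58 toward n = 1.26: no phase shift.
Bottom surface (1.26 → 1.54): reflection off a higher-index medium gives a half-wave phase shift.
Net: one phase inversion between the two reflected rays.
With one net inversion, destructive interference in reflection requires 2 n t = m λ.
Minimum nonzero at m = 1: t = λ / (2 n) = 496 / (2 × 1.26) = 197 nm.

197 nm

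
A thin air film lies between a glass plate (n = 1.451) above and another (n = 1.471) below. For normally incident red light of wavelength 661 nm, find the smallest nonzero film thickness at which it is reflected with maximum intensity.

Ray reflecting at the top interface goes from n = 1.451 toward n = 1.0: no phase shift.
Bottom surface (1.0 → 1.471): reflection off a higher-index medium gives a half-wave phase shift.
Exactly one π shift → a net half-wave offset.
For maximum reflection here: 2 n t = (m + ½) λ.
Minimum at m = 0: t = λ / (4 n) = 661 / (4 × 1.0) = 165 nm.

165 nm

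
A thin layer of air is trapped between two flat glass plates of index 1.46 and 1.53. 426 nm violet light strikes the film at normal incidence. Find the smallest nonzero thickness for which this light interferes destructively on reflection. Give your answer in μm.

At the upper boundary (n = 1.46 to n = 1.0) the reflected ray undergoes no phase shift.
Bottom surface (1.0 → 1.53): reflection off a higher-index medium gives a half-wave phase shift.
Net: one phase inversion between the two reflected rays.
With one net inversion, destructive interference in reflection requires 2 n t = m λ.
The smallest nonzero thickness corresponds to m = 1: t = m λ / (2 n) = 1.00 × 426 / (2 × 1.0) = 213 nm.

0.213 μm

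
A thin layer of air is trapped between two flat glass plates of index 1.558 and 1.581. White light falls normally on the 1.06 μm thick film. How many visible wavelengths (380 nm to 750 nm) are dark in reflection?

At the upper boundary (n = 1.558 to n = 1.0) the reflected ray undergoes no phase shift.
Ray reflecting at the bottom interface goes from n = 1.0 toward n = 1.581: a half-wave phase shift.
The two reflections differ by half a wavelength.
So the condition for destructive reflection is 2 n t = m λ.
λ = 2 n t / m = 2120 / m nm.
m=2: 1060 nm (IR); m=3: 707 nm (visible); m=4: 530 nm (visible); m=5: 424 nm (visible); m=6: 353 nm (UV).

3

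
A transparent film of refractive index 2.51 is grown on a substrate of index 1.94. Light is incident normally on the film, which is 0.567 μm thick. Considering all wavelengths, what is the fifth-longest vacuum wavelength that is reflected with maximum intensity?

Top surface (1.0 → 2.51): reflection off a higher-index medium gives a half-wave phase shift.
Bottom surface (2.51 → 1.94): reflection off a lower-index medium gives no phase shift.
The two reflections differ by half a wavelength.
For maximum reflection here: 2 n t = (m + ½) λ.
λ = 2 n t / (m + ½). The fifth-longest wavelength is m = 4: λ = 2 × 2.51 × 567 / 4.50 = 633 nm.

633 nm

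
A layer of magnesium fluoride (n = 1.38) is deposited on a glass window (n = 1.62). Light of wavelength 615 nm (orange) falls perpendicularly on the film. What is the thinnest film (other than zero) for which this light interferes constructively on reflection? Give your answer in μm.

Top surface (1.0 → 1.38): reflection off a higher-index medium gives a half-wave phase shift.
Bottom surface (1.38 → 1.62): reflection off a higher-index medium gives a half-wave phase shift.
Net: no relative phase inversion (both shifts match).
For bright reflection here: 2 n t = m λ.
Minimum nonzero at m = 1: t = λ / (2 n) = 615 / (2 × 1.38) = 223 nm.

0.223 μm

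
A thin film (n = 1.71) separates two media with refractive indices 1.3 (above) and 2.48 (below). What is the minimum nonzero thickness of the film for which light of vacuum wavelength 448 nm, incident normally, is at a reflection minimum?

65.5 nm

At the upper boundary (n = 1.3 to n = 1.71) the reflected ray undergoes a half-wave phase shift.
At the lower boundary (n = 1.71 to n = 2.48) the reflected ray undergoes a half-wave phase shift.
Net: no relative phase inversion (both shifts match).
So the condition for destructive reflection is 2 n t = (m + ½) λ.
Minimum at m = 0: t = λ / (4 n) = 448 / (4 × 1.71) = 65.5 nm.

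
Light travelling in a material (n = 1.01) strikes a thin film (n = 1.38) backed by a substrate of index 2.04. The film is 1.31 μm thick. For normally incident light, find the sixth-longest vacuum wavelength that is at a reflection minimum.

657 nm

Top surface (1.01 → 1.38): reflection off a higher-index medium gives a half-wave phase shift.
Ray reflecting at the bottom interface goes from n = 1.38 toward n = 2.04: a half-wave phase shift.
The two reflections carry the same phase change, so no net offset.
So the condition for destructive reflection is 2 n t = (m + ½) λ.
λ = 2 n t / (m + ½). The sixth-longest wavelength is m = 5: λ = 2 × 1.38 × 1310 / 5.50 = 657 nm.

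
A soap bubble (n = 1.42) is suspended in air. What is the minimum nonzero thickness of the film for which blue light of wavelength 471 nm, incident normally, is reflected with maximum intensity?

Ray reflecting at the top interface goes from n = 1.0 toward n = 1.42: a half-wave phase shift.
At the lower boundary (n = 1.42 to n = 1.0) the reflected ray undergoes no phase shift.
Net: one phase inversion between the two reflected rays.
With one net inversion, constructive interference in reflection requires 2 n t = (m + ½) λ.
Minimum at m = 0: t = λ / (4 n) = 471 / (4 × 1.42) = 82.9 nm.

82.9 nm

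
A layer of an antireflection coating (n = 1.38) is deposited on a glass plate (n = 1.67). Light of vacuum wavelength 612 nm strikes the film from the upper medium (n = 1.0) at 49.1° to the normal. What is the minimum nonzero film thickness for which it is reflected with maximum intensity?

265 nm

At the upper boundary (n = 1.0 to n = 1.38) the reflected ray undergoes a half-wave phase shift.
Bottom surface (1.38 → 1.67): reflection off a higher-index medium gives a half-wave phase shift.
Net: no relative phase inversion (both shifts match).
So the condition for constructive reflection is 2 n t cos θ_r = m λ.
Snell's law: 1.0 sin 49.1° = 1.38 sin θ_r → sin θ_r = 0.548, cos θ_r = 0.837.
Minimum nonzero at m = 1: t = λ / (2 n cos θ_r) = 612 / (2 × 1.38 × 0.837) = 265 nm.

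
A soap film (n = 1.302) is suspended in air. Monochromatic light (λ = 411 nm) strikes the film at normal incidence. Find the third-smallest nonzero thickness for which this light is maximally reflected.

395 nm

Top surface (1.0 → 1.302): reflection off a higher-index medium gives a half-wave phase shift.
Ray reflecting at the bottom interface goes from n = 1.302 toward n = 1.0: no phase shift.
Exactly one π shift → a net half-wave offset.
For maximum reflection here: 2 n t = (m + ½) λ.
The third-smallest nonzero thickness corresponds to m = 2: t = (m + ½) λ / (2 n) = 2.50 × 411 / (2 × 1.302) = 395 nm.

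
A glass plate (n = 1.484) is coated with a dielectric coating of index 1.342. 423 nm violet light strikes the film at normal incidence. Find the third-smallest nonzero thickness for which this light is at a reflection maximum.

Ray reflecting at the top interface goes from n = 1.0 toward n = 1.342: a half-wave phase shift.
Ray reflecting at the bottom interface goes from n = 1.342 toward n = 1.484: a half-wave phase shift.
Net: no relative phase inversion (both shifts match).
For strong reflection here: 2 n t = m λ.
The third-smallest nonzero thickness corresponds to m = 3: t = m λ / (2 n) = 3.00 × 423 / (2 × 1.342) = 473 nm.

473 nm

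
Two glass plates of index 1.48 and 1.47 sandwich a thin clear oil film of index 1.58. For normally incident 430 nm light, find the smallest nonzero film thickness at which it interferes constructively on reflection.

68.0 nm

Ray reflecting at the top interface goes from n = 1.48 toward n = 1.58: a half-wave phase shift.
Bottom surface (1.58 → 1.47): reflection off a lower-index medium gives no phase shift.
The two reflections differ by half a wavelength.
So the condition for constructive reflection is 2 n t = (m + ½) λ.
Minimum at m = 0: t = λ / (4 n) = 430 / (4 × 1.58) = 68.0 nm.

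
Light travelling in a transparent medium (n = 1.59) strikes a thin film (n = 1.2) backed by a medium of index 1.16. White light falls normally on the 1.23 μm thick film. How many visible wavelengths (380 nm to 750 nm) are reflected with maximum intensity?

4

Ray reflecting at the top interface goes from n = 1.59 toward n = 1.2: no phase shift.
At the lower boundary (n = 1.2 to n = 1.16) the reflected ray undergoes no phase shift.
The two reflections carry the same phase change, so no net offset.
For strong reflection here: 2 n t = m λ.
λ = 2 n t / m = 2952 / m nm.
m=3: 984 nm (IR); m=4: 738 nm (visible); m=5: 590 nm (visible); m=6: 492 nm (visible); m=7: 422 nm (visible); m=8: 369 nm (UV).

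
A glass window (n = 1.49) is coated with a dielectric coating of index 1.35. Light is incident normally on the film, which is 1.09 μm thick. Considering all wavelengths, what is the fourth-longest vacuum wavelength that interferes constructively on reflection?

736 nm

At the upper boundary (n = 1.0 to n = 1.35) the reflected ray undergoes a half-wave phase shift.
At the lower boundary (n = 1.35 to n = 1.49) the reflected ray undergoes a half-wave phase shift.
Zero or two π shifts → no net half-wave offset.
With no net inversion, constructive interference in reflection requires 2 n t = m λ.
λ = 2 n t / m. The fourth-longest wavelength is m = 4: λ = 2 × 1.35 × 1090 / 4.00 = 736 nm.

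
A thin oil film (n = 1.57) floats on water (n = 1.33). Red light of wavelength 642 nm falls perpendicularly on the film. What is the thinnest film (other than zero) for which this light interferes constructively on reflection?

Ray reflecting at the top interface goes from n = 1.0 toward n = 1.57: a half-wave phase shift.
Bottom surface (1.57 → 1.33): reflection off a lower-index medium gives no phase shift.
Exactly one π shift → a net half-wave offset.
So the condition for constructive reflection is 2 n t = (m + ½) λ.
Minimum at m = 0: t = λ / (4 n) = 642 / (4 × 1.57) = 102 nm.

102 nm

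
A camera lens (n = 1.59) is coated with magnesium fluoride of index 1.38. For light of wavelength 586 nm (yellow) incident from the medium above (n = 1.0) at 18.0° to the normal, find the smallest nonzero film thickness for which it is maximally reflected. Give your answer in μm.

0.218 μm

Top surface (1.0 → 1.38): reflection off a higher-index medium gives a half-wave phase shift.
At the lower boundary (n = 1.38 to n = 1.59) the reflected ray undergoes a half-wave phase shift.
Zero or two π shifts → no net half-wave offset.
For bright reflection here: 2 n t cos θ_r = m λ.
Snell's law: 1.0 sin 18.0° = 1.38 sin θ_r → sin θ_r = 0.224, cos θ_r = 0.975.
Minimum nonzero at m = 1: t = λ / (2 n cos θ_r) = 586 / (2 × 1.38 × 0.975) = 218 nm.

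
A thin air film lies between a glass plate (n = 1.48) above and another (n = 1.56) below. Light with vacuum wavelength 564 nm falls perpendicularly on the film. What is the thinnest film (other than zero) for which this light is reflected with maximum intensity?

Ray reflecting at the top interface goes from n = 1.48 toward n = 1.0: no phase shift.
Ray reflecting at the bottom interface goes from n = 1.0 toward n = 1.56: a half-wave phase shift.
Net: one phase inversion between the two reflected rays.
So the condition for constructive reflection is 2 n t = (m + ½) λ.
Minimum at m = 0: t = λ / (4 n) = 564 / (4 × 1.0) = 141 nm.

141 nm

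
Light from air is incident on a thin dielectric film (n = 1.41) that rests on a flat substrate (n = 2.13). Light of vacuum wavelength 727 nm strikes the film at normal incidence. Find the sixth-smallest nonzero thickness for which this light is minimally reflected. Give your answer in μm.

1.42 μm

Top surface (1.0 → 1.41): reflection off a higher-index medium gives a half-wave phase shift.
At the lower boundary (n = 1.41 to n = 2.13) the reflected ray undergoes a half-wave phase shift.
Net: no relative phase inversion (both shifts match).
For weak reflection here: 2 n t = (m + ½) λ.
The sixth-smallest nonzero thickness corresponds to m = 5: t = (m + ½) λ / (2 n) = 5.50 × 727 / (2 × 1.41) = 1418 nm.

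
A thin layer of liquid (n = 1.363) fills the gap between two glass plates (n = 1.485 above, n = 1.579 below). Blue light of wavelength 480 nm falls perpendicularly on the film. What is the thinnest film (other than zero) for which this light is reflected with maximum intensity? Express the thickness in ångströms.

880 Å

Ray reflecting at the top interface goes from n = 1.485 toward n = 1.363: no phase shift.
Ray reflecting at the bottom interface goes from n = 1.363 toward n = 1.579: a half-wave phase shift.
Exactly one π shift → a net half-wave offset.
So the condition for constructive reflection is 2 n t = (m + ½) λ.
Minimum at m = 0: t = λ / (4 n) = 480 / (4 × 1.363) = 88.0 nm.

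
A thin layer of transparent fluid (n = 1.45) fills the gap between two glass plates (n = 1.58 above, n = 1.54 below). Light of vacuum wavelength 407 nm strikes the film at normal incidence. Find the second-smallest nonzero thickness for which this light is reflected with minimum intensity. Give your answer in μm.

0.281 μm

At the upper boundary (n = 1.58 to n = 1.45) the reflected ray undergoes no phase shift.
Bottom surface (1.45 → 1.54): reflection off a higher-index medium gives a half-wave phase shift.
Net: one phase inversion between the two reflected rays.
So the condition for destructive reflection is 2 n t = m λ.
The second-smallest nonzero thickness corresponds to m = 2: t = m λ / (2 n) = 2.00 × 407 / (2 × 1.45) = 281 nm.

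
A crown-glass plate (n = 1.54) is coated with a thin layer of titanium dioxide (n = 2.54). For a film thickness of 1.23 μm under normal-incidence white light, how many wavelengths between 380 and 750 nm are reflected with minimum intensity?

Top surface (1.0 → 2.54): reflection off a higher-index medium gives a half-wave phase shift.
Bottom surface (2.54 → 1.54): reflection off a lower-index medium gives no phase shift.
The two reflections differ by half a wavelength.
So the condition for destructive reflection is 2 n t = m λ.
λ = 2 n t / m = 6248 / m nm.
m=8: 781 nm (IR); m=9: 694 nm (visible); m=10: 625 nm (visible); m=11: 568 nm (visible); m=12: 521 nm (visible); m=13: 481 nm (visible); m=14: 446 nm (visible); m=15: 417 nm (visible); m=16: 391 nm (visible); m=17: 368 nm (UV).

8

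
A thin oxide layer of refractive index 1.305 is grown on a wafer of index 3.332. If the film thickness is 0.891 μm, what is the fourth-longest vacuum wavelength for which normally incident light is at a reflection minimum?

664 nm

Ray reflecting at the top interface goes from n = 1.0 toward n = 1.305: a half-wave phase shift.
Ray reflecting at the bottom interface goes from n = 1.305 toward n = 3.332: a half-wave phase shift.
The two reflections carry the same phase change, so no net offset.
With no net inversion, destructive interference in reflection requires 2 n t = (m + ½) λ.
λ = 2 n t / (m + ½). The fourth-longest wavelength is m = 3: λ = 2 × 1.305 × 891 / 3.50 = 664 nm.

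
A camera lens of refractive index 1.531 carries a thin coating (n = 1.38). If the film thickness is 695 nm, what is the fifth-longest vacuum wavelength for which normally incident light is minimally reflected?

At the upper boundary (n = 1.0 to n = 1.38) the reflected ray undergoes a half-wave phase shift.
Ray reflecting at the bottom interface goes from n = 1.38 toward n = 1.531: a half-wave phase shift.
Zero or two π shifts → no net half-wave offset.
So the condition for destructive reflection is 2 n t = (m + ½) λ.
λ = 2 n t / (m + ½). The fifth-longest wavelength is m = 4: λ = 2 × 1.38 × 695 / 4.50 = 426 nm.

426 nm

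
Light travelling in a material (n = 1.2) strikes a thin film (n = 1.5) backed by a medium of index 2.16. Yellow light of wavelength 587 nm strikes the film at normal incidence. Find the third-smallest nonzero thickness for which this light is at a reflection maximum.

587 nm

Ray reflecting at the top interface goes from n = 1.2 toward n = 1.5: a half-wave phase shift.
Ray reflecting at the bottom interface goes from n = 1.5 toward n = 2.16: a half-wave phase shift.
Zero or two π shifts → no net half-wave offset.
So the condition for constructive reflection is 2 n t = m λ.
The third-smallest nonzero thickness corresponds to m = 3: t = m λ / (2 n) = 3.00 × 587 / (2 × 1.5) = 587 nm.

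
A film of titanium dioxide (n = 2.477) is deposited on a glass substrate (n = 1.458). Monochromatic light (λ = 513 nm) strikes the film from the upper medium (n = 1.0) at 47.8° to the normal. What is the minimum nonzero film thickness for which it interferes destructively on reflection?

109 nm

At the upper boundary (n = 1.0 to n = 2.477) the reflected ray undergoes a half-wave phase shift.
Bottom surface (2.477 → 1.458): reflection off a lower-index medium gives no phase shift.
The two reflections differ by half a wavelength.
With one net inversion, destructive interference in reflection requires 2 n t cos θ_r = m λ.
Snell's law: 1.0 sin 47.8° = 2.477 sin θ_r → sin θ_r = 0.299, cos θ_r = 0.954.
Minimum nonzero at m = 1: t = λ / (2 n cos θ_r) = 513 / (2 × 2.477 × 0.954) = 109 nm.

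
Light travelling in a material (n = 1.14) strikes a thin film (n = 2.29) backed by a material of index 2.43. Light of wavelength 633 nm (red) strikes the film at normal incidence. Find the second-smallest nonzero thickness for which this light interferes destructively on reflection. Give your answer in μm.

Top surface (1.14 → 2.29): reflection off a higher-index medium gives a half-wave phase shift.
At the lower boundary (n = 2.29 to n = 2.43) the reflected ray undergoes a half-wave phase shift.
The two reflections carry the same phase change, so no net offset.
For minimum reflection here: 2 n t = (m + ½) λ.
The second-smallest nonzero thickness corresponds to m = 1: t = (m + ½) λ / (2 n) = 1.50 × 633 / (2 × 2.29) = 207 nm.

0.207 μm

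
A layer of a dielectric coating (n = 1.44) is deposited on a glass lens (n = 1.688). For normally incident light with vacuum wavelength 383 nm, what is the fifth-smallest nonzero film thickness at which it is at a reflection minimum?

At the upper boundary (n = 1.0 to n = 1.44) the reflected ray undergoes a half-wave phase shift.
Bottom surface (1.44 → 1.688): reflection off a higher-index medium gives a half-wave phase shift.
Net: no relative phase inversion (both shifts match).
For dark reflection here: 2 n t = (m + ½) λ.
The fifth-smallest nonzero thickness corresponds to m = 4: t = (m + ½) λ / (2 n) = 4.50 × 383 / (2 × 1.44) = 598 nm.

598 nm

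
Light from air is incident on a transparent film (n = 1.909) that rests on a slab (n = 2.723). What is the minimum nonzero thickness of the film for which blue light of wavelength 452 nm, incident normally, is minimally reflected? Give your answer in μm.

0.0592 μm

At the upper boundary (n = 1.0 to n = 1.909) the reflected ray undergoes a half-wave phase shift.
Bottom surface (1.909 → 2.723): reflection off a higher-index medium gives a half-wave phase shift.
The two reflections carry the same phase change, so no net offset.
For minimum reflection here: 2 n t = (m + ½) λ.
Minimum at m = 0: t = λ / (4 n) = 452 / (4 × 1.909) = 59.2 nm.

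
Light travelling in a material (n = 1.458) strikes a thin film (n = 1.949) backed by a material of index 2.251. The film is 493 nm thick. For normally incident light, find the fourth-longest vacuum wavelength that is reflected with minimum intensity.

Top surface (1.458 → 1.949): reflection off a higher-index medium gives a half-wave phase shift.
Ray reflecting at the bottom interface goes from n = 1.949 toward n = 2.251: a half-wave phase shift.
Net: no relative phase inversion (both shifts match).
So the condition for destructive reflection is 2 n t = (m + ½) λ.
λ = 2 n t / (m + ½). The fourth-longest wavelength is m = 3: λ = 2 × 1.949 × 493 / 3.50 = 549 nm.

549 nm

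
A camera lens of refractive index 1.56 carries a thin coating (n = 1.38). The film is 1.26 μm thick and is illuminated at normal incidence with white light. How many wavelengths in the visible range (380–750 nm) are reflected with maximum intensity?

5

Ray reflecting at the top interface goes from n = 1.0 toward n = 1.38: a half-wave phase shift.
Bottom surface (1.38 → 1.56): reflection off a higher-index medium gives a half-wave phase shift.
The two reflections carry the same phase change, so no net offset.
For bright reflection here: 2 n t = m λ.
λ = 2 n t / m = 3478 / m nm.
m=4: 869 nm (IR); m=5: 696 nm (visible); m=6: 580 nm (visible); m=7: 497 nm (visible); m=8: 435 nm (visible); m=9: 386 nm (visible); m=10: 348 nm (UV).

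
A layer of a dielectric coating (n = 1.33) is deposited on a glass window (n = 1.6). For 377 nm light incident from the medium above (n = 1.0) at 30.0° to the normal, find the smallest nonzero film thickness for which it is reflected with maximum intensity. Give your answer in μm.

0.153 μm

Top surface (1.0 → 1.33): reflection off a higher-index medium gives a half-wave phase shift.
At the lower boundary (n = 1.33 to n = 1.6) the reflected ray undergoes a half-wave phase shift.
Zero or two π shifts → no net half-wave offset.
With no net inversion, constructive interference in reflection requires 2 n t cos θ_r = m λ.
Snell's law: 1.0 sin 30.0° = 1.33 sin θ_r → sin θ_r = 0.376, cos θ_r = 0.927.
Minimum nonzero at m = 1: t = λ / (2 n cos θ_r) = 377 / (2 × 1.33 × 0.927) = 153 nm.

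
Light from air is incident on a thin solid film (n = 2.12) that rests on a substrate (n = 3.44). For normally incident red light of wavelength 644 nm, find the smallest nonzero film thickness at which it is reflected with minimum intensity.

75.9 nm

Ray reflecting at the top interface goes from n = 1.0 toward n = 2.12: a half-wave phase shift.
Bottom surface (2.12 → 3.44): reflection off a higher-index medium gives a half-wave phase shift.
The two reflections carry the same phase change, so no net offset.
With no net inversion, destructive interference in reflection requires 2 n t = (m + ½) λ.
Minimum at m = 0: t = λ / (4 n) = 644 / (4 × 2.12) = 75.9 nm.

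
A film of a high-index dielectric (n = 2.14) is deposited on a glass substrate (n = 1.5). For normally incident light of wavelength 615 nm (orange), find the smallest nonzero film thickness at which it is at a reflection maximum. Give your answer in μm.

0.0718 μm

Top surface (1.0 → 2.14): reflection off a higher-index medium gives a half-wave phase shift.
Ray reflecting at the bottom interface goes from n = 2.14 toward n = 1.5: no phase shift.
The two reflections differ by half a wavelength.
For maximum reflection here: 2 n t = (m + ½) λ.
Minimum at m = 0: t = λ / (4 n) = 615 / (4 × 2.14) = 71.8 nm.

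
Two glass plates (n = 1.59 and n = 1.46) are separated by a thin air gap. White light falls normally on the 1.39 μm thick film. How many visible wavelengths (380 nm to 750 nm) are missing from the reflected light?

4

At the upper boundary (n = 1.59 to n = 1.0) the reflected ray undergoes no phase shift.
Ray reflecting at the bottom interface goes from n = 1.0 toward n = 1.46: a half-wave phase shift.
Net: one phase inversion between the two reflected rays.
So the condition for destructive reflection is 2 n t = m λ.
λ = 2 n t / m = 2780 / m nm.
m=3: 927 nm (IR); m=4: 695 nm (visible); m=5: 556 nm (visible); m=6: 463 nm (visible); m=7: 397 nm (visible); m=8: 348 nm (UV).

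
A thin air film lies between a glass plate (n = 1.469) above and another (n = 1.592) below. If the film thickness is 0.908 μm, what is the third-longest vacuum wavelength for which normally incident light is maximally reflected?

At the upper boundary (n = 1.469 to n = 1.0) the reflected ray undergoes no phase shift.
Ray reflecting at the bottom interface goes from n = 1.0 toward n = 1.592: a half-wave phase shift.
Exactly one π shift → a net half-wave offset.
For maximum reflection here: 2 n t = (m + ½) λ.
λ = 2 n t / (m + ½). The third-longest wavelength is m = 2: λ = 2 × 1.0 × 908 / 2.50 = 726 nm.

726 nm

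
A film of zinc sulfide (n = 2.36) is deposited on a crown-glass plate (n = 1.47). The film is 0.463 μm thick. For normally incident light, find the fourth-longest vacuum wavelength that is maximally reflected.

624 nm

Ray reflecting at the top interface goes from n = 1.0 toward n = 2.36: a half-wave phase shift.
At the lower boundary (n = 2.36 to n = 1.47) the reflected ray undergoes no phase shift.
The two reflections differ by half a wavelength.
With one net inversion, constructive interference in reflection requires 2 n t = (m + ½) λ.
λ = 2 n t / (m + ½). The fourth-longest wavelength is m = 3: λ = 2 × 2.36 × 463 / 3.50 = 624 nm.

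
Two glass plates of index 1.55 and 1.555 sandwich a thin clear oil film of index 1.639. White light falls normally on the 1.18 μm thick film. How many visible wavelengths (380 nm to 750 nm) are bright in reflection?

At the upper boundary (n = 1.55 to n = 1.639) the reflected ray undergoes a half-wave phase shift.
At the lower boundary (n = 1.639 to n = 1.555) the reflected ray undergoes no phase shift.
Exactly one π shift → a net half-wave offset.
For strong reflection here: 2 n t = (m + ½) λ.
λ = 2 n t / (m + ½) = 3868 / (m + ½) nm.
m=4: 860 nm (IR); m=5: 703 nm (visible); m=6: 595 nm (visible); m=7: 516 nm (visible); m=8: 455 nm (visible); m=9: 407 nm (visible); m=10: 368 nm (UV).

5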